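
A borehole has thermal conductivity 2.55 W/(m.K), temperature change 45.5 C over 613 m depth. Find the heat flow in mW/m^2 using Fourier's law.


q = k * dT / dz * 1000
= 2.55 * 45.5 / 613 * 1000
= 0.189274 * 1000
= 189.2741 mW/m^2

189.2741


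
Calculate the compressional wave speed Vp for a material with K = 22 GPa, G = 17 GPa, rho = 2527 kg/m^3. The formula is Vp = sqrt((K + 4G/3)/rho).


First compute the effective modulus:
K + 4G/3 = 22e9 + 4*17e9/3 = 44666666666.67 Pa
Then divide by density:
44666666666.67 / 2527 = 17675768.3683 Pa/(kg/m^3)
Take the square root:
Vp = sqrt(17675768.3683) = 4204.26 m/s

4204.26


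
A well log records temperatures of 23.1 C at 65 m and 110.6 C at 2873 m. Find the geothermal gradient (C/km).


dT = 110.6 - 23.1 = 87.5 C
dz = 2873 - 65 = 2808 m
gradient = dT/dz * 1000 = 87.5/2808 * 1000 = 31.161 C/km

31.161


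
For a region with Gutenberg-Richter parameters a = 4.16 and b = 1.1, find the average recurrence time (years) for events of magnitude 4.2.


log10(N) = 4.16 - 1.1*4.2 = -0.46
N = 10^-0.46 = 0.346737
T = 1/N = 1/0.346737 = 2.884 years

2.884


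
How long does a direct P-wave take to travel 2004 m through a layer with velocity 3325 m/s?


t = x / V
= 2004 / 3325
= 0.6027 s

0.6027


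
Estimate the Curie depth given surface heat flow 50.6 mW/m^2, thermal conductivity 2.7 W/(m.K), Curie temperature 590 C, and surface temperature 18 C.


T_Curie - T_surf = 590 - 18 = 572 C
Convert q to W/m^2: 50.6 mW/m^2 = 0.0506 W/m^2
d = 572 * 2.7 / 0.0506 = 30521.74 m

30521.74


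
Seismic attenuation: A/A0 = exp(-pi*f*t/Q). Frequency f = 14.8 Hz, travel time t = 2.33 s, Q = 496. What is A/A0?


pi*f*t/Q = pi*14.8*2.33/496 = 0.218417
A/A0 = exp(-0.218417) = 0.80379

0.80379


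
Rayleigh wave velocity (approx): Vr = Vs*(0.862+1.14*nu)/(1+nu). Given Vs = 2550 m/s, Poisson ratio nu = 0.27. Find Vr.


Numerator factor = 0.862 + 1.14*0.27 = 1.1698
Denominator = 1 + 0.27 = 1.27
Vr = 2550 * 1.1698 / 1.27 = 2348.81 m/s

2348.81


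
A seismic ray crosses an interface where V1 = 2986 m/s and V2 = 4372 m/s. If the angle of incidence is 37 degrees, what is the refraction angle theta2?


sin(theta1) = sin(37 deg) = 0.601815
sin(theta2) = V2/V1 * sin(theta1) = 4372/2986 * 0.601815 = 0.881157
theta2 = arcsin(0.881157) = 61.7823 degrees

61.7823


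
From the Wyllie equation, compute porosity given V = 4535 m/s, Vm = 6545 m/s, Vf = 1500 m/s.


1/V - 1/Vm = 1/4535 - 1/6545 = 6.772e-05
1/Vf - 1/Vm = 1/1500 - 1/6545 = 0.00051388
phi = 6.772e-05 / 0.00051388 = 0.1318

0.1318


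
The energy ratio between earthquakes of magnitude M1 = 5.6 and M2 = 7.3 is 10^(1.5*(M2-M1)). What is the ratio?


M2 - M1 = 7.3 - 5.6 = 1.7
1.5 * 1.7 = 2.55
ratio = 10^2.55 = 354.81

354.81


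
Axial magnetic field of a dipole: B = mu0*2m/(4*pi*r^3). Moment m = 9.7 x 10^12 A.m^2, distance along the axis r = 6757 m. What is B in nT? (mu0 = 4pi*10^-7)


m = 9.7 x 10^12 = 9700000000000 A.m^2
2m = 19400000000000 A.m^2
r^3 = 6757^3 = 308504680093
B = (4pi*10^-7) * 19400000000000 / (4*pi * 308504680093) * 1e9
= 24378758.991857 / 3876784146312.95 * 1e9
= 6288.3973 nT

6288.3973


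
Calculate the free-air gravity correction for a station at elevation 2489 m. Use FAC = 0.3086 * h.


FAC = 0.3086 * h
= 0.3086 * 2489
= 768.1054 mGal

768.1054


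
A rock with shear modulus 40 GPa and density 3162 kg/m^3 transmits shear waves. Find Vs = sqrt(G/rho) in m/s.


Convert G to Pa: G = 40e9 Pa
Compute G/rho = 40e9 / 3162 = 12650221.3789
Vs = sqrt(12650221.3789) = 3556.71 m/s

3556.71


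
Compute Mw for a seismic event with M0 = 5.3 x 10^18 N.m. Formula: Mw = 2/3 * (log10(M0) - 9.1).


log10(M0) = log10(5.3 x 10^18) = 18.7243
Mw = 2/3 * (18.7243 - 9.1)
= 2/3 * 9.6243
= 6.42

6.42


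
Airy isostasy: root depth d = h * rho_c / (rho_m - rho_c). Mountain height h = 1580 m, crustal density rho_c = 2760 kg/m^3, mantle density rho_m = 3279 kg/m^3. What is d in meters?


rho_m - rho_c = 3279 - 2760 = 519
d = 1580 * 2760 / 519
= 4360800 / 519
= 8402.31 m

8402.31


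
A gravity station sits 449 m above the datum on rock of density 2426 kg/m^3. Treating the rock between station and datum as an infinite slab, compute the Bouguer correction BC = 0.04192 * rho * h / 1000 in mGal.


BC = 0.04192 * rho * h / 1000
= 0.04192 * 2426 * 449 / 1000
= 45.6624 mGal

45.6624


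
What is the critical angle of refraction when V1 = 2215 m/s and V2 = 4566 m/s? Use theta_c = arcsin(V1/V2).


V1/V2 = 2215/4566 = 0.485107
theta_c = arcsin(0.485107) = 29.0195 degrees

29.0195


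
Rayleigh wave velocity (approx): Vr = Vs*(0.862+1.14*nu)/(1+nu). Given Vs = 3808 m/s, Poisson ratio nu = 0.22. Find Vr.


Numerator factor = 0.862 + 1.14*0.22 = 1.1128
Denominator = 1 + 0.22 = 1.22
Vr = 3808 * 1.1128 / 1.22 = 3473.4 m/s

3473.4


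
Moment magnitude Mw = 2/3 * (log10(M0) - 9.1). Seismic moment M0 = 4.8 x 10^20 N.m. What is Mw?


log10(M0) = log10(4.8 x 10^20) = 20.6812
Mw = 2/3 * (20.6812 - 9.1)
= 2/3 * 11.5812
= 7.72

7.72


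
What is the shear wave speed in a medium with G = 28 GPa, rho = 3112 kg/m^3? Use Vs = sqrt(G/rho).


Convert G to Pa: G = 28e9 Pa
Compute G/rho = 28e9 / 3112 = 8997429.3059
Vs = sqrt(8997429.3059) = 2999.57 m/s

2999.57


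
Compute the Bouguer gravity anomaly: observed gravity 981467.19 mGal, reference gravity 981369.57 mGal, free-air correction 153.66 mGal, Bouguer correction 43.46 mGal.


BA = g_obs - g_ref + FAC - BC
= 981467.19 - 981369.57 + 153.66 - 43.46
= 207.82 mGal

207.82


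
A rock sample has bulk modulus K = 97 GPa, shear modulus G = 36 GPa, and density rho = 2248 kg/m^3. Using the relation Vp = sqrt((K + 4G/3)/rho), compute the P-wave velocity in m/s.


First compute the effective modulus:
K + 4G/3 = 97e9 + 4*36e9/3 = 145000000000.0 Pa
Then divide by density:
145000000000.0 / 2248 = 64501779.3594 Pa/(kg/m^3)
Take the square root:
Vp = sqrt(64501779.3594) = 8031.3 m/s

8031.3


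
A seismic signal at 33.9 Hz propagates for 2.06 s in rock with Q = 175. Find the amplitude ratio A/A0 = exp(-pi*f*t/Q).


pi*f*t/Q = pi*33.9*2.06/175 = 1.253657
A/A0 = exp(-1.253657) = 0.285459

0.285459


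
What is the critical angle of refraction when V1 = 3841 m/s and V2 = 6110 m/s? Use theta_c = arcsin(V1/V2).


V1/V2 = 3841/6110 = 0.628642
theta_c = arcsin(0.628642) = 38.95 degrees

38.95


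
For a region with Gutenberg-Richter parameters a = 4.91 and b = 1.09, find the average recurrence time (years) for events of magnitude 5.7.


log10(N) = 4.91 - 1.09*5.7 = -1.303
N = 10^-1.303 = 0.049774
T = 1/N = 1/0.049774 = 20.0909 years

20.0909


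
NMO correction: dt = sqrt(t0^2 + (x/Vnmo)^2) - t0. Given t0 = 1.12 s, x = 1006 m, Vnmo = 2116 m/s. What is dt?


x/Vnmo = 1006/2116 = 0.475425
(x/Vnmo)^2 = 0.226029
t0^2 = 1.2544
sqrt(1.2544 + 0.226029) = 1.216729
dt = 1.216729 - 1.12 = 0.096729

0.096729


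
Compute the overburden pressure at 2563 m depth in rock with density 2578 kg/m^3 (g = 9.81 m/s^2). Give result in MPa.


P = rho * g * z / 1e6
= 2578 * 9.81 * 2563 / 1e6
= 64818731.34 / 1e6
= 64.8187 MPa

64.8187


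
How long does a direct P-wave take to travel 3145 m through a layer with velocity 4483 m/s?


t = x / V
= 3145 / 4483
= 0.7015 s

0.7015


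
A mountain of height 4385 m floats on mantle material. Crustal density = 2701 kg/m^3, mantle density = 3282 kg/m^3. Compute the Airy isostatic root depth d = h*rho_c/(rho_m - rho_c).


rho_m - rho_c = 3282 - 2701 = 581
d = 4385 * 2701 / 581
= 11843885 / 581
= 20385.34 m

20385.34


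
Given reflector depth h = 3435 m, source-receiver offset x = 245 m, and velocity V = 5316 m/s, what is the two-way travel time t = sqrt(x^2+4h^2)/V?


x^2 + 4h^2 = 245^2 + 4*3435^2 = 60025 + 47196900 = 47256925
sqrt(47256925) = 6874.3672
t = 6874.3672 / 5316 = 1.2931 s

1.2931


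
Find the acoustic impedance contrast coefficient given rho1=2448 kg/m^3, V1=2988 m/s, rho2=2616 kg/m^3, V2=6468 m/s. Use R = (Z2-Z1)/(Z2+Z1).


Z1 = 2448 * 2988 = 7314624
Z2 = 2616 * 6468 = 16920288
R = (16920288 - 7314624) / (16920288 + 7314624) = 9605664 / 24234912 = 0.3964

0.3964


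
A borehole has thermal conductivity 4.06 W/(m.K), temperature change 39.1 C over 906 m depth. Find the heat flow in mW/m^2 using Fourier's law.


q = k * dT / dz * 1000
= 4.06 * 39.1 / 906 * 1000
= 0.175216 * 1000
= 175.2163 mW/m^2

175.2163


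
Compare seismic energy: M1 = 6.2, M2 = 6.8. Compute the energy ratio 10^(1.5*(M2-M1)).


M2 - M1 = 6.8 - 6.2 = 0.6
1.5 * 0.6 = 0.9
ratio = 10^0.9 = 7.94

7.94


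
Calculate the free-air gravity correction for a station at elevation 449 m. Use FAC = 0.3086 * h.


FAC = 0.3086 * h
= 0.3086 * 449
= 138.5614 mGal

138.5614


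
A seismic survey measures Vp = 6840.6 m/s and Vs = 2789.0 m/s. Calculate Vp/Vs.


Vp/Vs = 6840.6 / 2789.0
= 2.4527

2.4527


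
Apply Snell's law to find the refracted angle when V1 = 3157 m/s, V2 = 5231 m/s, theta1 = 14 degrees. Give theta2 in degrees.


sin(theta1) = sin(14 deg) = 0.241922
sin(theta2) = V2/V1 * sin(theta1) = 5231/3157 * 0.241922 = 0.400853
theta2 = arcsin(0.400853) = 23.6315 degrees

23.6315


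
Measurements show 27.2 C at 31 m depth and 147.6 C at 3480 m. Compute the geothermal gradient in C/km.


dT = 147.6 - 27.2 = 120.4 C
dz = 3480 - 31 = 3449 m
gradient = dT/dz * 1000 = 120.4/3449 * 1000 = 34.9087 C/km

34.9087


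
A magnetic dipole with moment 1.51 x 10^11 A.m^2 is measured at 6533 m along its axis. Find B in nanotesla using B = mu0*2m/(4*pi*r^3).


m = 1.51 x 10^11 = 151000000000 A.m^2
2m = 302000000000 A.m^2
r^3 = 6533^3 = 278829021437
B = (4pi*10^-7) * 302000000000 / (4*pi * 278829021437) * 1e9
= 379504.392554 / 3503868821416.44 * 1e9
= 108.3101 nT

108.3101


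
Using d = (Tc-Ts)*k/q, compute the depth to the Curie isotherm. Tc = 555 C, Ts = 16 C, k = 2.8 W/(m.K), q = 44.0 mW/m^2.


T_Curie - T_surf = 555 - 16 = 539 C
Convert q to W/m^2: 44.0 mW/m^2 = 0.044 W/m^2
d = 539 * 2.8 / 0.044 = 34300.0 m

34300.0


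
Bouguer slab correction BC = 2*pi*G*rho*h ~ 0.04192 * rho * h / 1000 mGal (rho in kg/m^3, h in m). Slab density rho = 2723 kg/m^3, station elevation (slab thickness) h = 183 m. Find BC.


BC = 0.04192 * rho * h / 1000
= 0.04192 * 2723 * 183 / 1000
= 20.8891 mGal

20.8891


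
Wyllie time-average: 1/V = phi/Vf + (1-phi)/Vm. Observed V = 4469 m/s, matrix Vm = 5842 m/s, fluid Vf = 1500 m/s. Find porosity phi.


1/V - 1/Vm = 1/4469 - 1/5842 = 5.259e-05
1/Vf - 1/Vm = 1/1500 - 1/5842 = 0.00049549
phi = 5.259e-05 / 0.00049549 = 0.1061

0.1061


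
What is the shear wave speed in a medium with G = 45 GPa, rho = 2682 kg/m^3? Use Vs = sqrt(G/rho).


Convert G to Pa: G = 45e9 Pa
Compute G/rho = 45e9 / 2682 = 16778523.4899
Vs = sqrt(16778523.4899) = 4096.16 m/s

4096.16


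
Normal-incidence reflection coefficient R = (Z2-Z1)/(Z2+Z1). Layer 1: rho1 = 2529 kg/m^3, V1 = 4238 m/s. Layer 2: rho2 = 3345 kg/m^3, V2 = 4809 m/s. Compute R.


Z1 = 2529 * 4238 = 10717902
Z2 = 3345 * 4809 = 16086105
R = (16086105 - 10717902) / (16086105 + 10717902) = 5368203 / 26804007 = 0.2003

0.2003


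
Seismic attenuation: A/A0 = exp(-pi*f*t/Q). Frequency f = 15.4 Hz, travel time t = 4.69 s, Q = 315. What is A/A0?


pi*f*t/Q = pi*15.4*4.69/315 = 0.720332
A/A0 = exp(-0.720332) = 0.486591

0.486591


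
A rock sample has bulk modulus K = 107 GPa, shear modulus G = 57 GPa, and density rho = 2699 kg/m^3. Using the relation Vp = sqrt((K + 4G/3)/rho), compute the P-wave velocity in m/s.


First compute the effective modulus:
K + 4G/3 = 107e9 + 4*57e9/3 = 183000000000.0 Pa
Then divide by density:
183000000000.0 / 2699 = 67802889.9592 Pa/(kg/m^3)
Take the square root:
Vp = sqrt(67802889.9592) = 8234.25 m/s

8234.25


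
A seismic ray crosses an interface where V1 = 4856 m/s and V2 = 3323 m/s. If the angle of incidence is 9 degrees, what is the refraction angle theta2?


sin(theta1) = sin(9 deg) = 0.156434
sin(theta2) = V2/V1 * sin(theta1) = 3323/4856 * 0.156434 = 0.107049
theta2 = arcsin(0.107049) = 6.1453 degrees

6.1453


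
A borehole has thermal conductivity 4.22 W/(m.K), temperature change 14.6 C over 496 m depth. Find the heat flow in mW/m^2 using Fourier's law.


q = k * dT / dz * 1000
= 4.22 * 14.6 / 496 * 1000
= 0.124218 * 1000
= 124.2177 mW/m^2

124.2177


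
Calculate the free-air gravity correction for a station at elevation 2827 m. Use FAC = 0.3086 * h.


FAC = 0.3086 * h
= 0.3086 * 2827
= 872.4122 mGal

872.4122


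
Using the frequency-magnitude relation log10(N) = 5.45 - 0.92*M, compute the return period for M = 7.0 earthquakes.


log10(N) = 5.45 - 0.92*7.0 = -0.99
N = 10^-0.99 = 0.102329
T = 1/N = 1/0.102329 = 9.7724 years

9.7724


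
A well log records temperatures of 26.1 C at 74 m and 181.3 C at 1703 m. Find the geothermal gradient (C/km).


dT = 181.3 - 26.1 = 155.2 C
dz = 1703 - 74 = 1629 m
gradient = dT/dz * 1000 = 155.2/1629 * 1000 = 95.2732 C/km

95.2732


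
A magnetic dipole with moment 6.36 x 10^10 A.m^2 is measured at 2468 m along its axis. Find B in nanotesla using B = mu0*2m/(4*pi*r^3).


m = 6.36 x 10^10 = 63600000000 A.m^2
2m = 127200000000 A.m^2
r^3 = 2468^3 = 15032647232
B = (4pi*10^-7) * 127200000000 / (4*pi * 15032647232) * 1e9
= 159844.234215 / 188905816432.23 * 1e9
= 846.1584 nT

846.1584


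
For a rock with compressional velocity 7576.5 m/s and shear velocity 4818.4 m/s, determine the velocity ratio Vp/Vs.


Vp/Vs = 7576.5 / 4818.4
= 1.5724

1.5724


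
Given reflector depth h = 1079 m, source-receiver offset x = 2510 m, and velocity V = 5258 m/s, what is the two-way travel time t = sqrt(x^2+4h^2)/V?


x^2 + 4h^2 = 2510^2 + 4*1079^2 = 6300100 + 4656964 = 10957064
sqrt(10957064) = 3310.1456
t = 3310.1456 / 5258 = 0.6295 s

0.6295


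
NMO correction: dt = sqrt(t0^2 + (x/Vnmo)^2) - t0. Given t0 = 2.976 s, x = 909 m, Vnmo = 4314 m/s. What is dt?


x/Vnmo = 909/4314 = 0.210709
(x/Vnmo)^2 = 0.044398
t0^2 = 8.856576
sqrt(8.856576 + 0.044398) = 2.98345
dt = 2.98345 - 2.976 = 0.00745

0.00745


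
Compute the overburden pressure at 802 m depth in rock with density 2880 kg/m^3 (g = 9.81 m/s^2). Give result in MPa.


P = rho * g * z / 1e6
= 2880 * 9.81 * 802 / 1e6
= 22658745.6 / 1e6
= 22.6587 MPa

22.6587


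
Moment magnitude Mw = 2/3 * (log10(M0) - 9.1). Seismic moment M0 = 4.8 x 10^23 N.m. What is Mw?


log10(M0) = log10(4.8 x 10^23) = 23.6812
Mw = 2/3 * (23.6812 - 9.1)
= 2/3 * 14.5812
= 9.72

9.72


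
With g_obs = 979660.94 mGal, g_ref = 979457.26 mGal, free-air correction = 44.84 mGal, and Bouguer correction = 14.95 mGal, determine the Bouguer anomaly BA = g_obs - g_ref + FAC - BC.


BA = g_obs - g_ref + FAC - BC
= 979660.94 - 979457.26 + 44.84 - 14.95
= 233.57 mGal

233.57


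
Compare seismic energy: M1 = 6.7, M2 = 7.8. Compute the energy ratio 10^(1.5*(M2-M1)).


M2 - M1 = 7.8 - 6.7 = 1.1
1.5 * 1.1 = 1.65
ratio = 10^1.65 = 44.67

44.67


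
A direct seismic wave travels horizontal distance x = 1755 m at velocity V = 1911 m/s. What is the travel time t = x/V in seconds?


t = x / V
= 1755 / 1911
= 0.9184 s

0.9184


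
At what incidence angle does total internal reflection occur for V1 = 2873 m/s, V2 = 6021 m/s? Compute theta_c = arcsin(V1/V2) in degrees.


V1/V2 = 2873/6021 = 0.477163
theta_c = arcsin(0.477163) = 28.5003 degrees

28.5003


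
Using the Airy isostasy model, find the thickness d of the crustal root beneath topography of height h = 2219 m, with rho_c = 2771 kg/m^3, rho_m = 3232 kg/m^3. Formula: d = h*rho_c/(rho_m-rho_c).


rho_m - rho_c = 3232 - 2771 = 461
d = 2219 * 2771 / 461
= 6148849 / 461
= 13338.07 m

13338.07


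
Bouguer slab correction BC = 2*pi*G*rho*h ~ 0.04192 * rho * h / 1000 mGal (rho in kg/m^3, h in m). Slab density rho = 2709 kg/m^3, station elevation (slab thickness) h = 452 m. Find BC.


BC = 0.04192 * rho * h / 1000
= 0.04192 * 2709 * 452 / 1000
= 51.3297 mGal

51.3297


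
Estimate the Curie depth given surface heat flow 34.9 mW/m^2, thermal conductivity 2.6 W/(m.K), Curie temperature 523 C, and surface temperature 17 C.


T_Curie - T_surf = 523 - 17 = 506 C
Convert q to W/m^2: 34.9 mW/m^2 = 0.0349 W/m^2
d = 506 * 2.6 / 0.0349 = 37696.28 m

37696.28


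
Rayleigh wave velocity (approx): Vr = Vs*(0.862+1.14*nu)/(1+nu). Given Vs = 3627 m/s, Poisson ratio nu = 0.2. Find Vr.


Numerator factor = 0.862 + 1.14*0.2 = 1.09
Denominator = 1 + 0.2 = 1.2
Vr = 3627 * 1.09 / 1.2 = 3294.52 m/s

3294.52


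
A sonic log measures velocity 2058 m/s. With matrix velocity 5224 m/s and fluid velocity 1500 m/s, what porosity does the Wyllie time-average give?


1/V - 1/Vm = 1/2058 - 1/5224 = 0.00029448
1/Vf - 1/Vm = 1/1500 - 1/5224 = 0.00047524
phi = 0.00029448 / 0.00047524 = 0.6197

0.6197


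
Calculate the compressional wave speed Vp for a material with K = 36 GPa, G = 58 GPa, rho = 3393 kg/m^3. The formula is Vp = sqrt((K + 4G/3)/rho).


First compute the effective modulus:
K + 4G/3 = 36e9 + 4*58e9/3 = 113333333333.33 Pa
Then divide by density:
113333333333.33 / 3393 = 33402102.3676 Pa/(kg/m^3)
Take the square root:
Vp = sqrt(33402102.3676) = 5779.46 m/s

5779.46


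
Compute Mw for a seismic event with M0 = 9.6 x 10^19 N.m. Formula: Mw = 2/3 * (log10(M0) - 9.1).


log10(M0) = log10(9.6 x 10^19) = 19.9823
Mw = 2/3 * (19.9823 - 9.1)
= 2/3 * 10.8823
= 7.25

7.25


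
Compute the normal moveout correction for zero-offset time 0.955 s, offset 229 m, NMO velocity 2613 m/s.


x/Vnmo = 229/2613 = 0.087639
(x/Vnmo)^2 = 0.007681
t0^2 = 0.912025
sqrt(0.912025 + 0.007681) = 0.959013
dt = 0.959013 - 0.955 = 0.004013

0.004013


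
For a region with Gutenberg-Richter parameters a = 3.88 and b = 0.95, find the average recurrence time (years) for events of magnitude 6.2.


log10(N) = 3.88 - 0.95*6.2 = -2.01
N = 10^-2.01 = 0.009772
T = 1/N = 1/0.009772 = 102.3293 years

102.3293


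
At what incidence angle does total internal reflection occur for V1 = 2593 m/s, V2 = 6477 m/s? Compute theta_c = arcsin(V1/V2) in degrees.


V1/V2 = 2593/6477 = 0.40034
theta_c = arcsin(0.40034) = 23.5994 degrees

23.5994


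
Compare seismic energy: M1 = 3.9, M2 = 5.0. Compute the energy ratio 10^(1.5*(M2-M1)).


M2 - M1 = 5.0 - 3.9 = 1.1
1.5 * 1.1 = 1.65
ratio = 10^1.65 = 44.67

44.67


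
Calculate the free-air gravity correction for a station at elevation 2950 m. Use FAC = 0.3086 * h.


FAC = 0.3086 * h
= 0.3086 * 2950
= 910.37 mGal

910.37


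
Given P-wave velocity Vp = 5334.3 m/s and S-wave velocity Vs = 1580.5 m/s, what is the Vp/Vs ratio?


Vp/Vs = 5334.3 / 1580.5
= 3.3751

3.3751


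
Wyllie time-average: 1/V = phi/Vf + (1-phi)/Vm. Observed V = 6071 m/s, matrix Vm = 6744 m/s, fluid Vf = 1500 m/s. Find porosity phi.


1/V - 1/Vm = 1/6071 - 1/6744 = 1.644e-05
1/Vf - 1/Vm = 1/1500 - 1/6744 = 0.00051839
phi = 1.644e-05 / 0.00051839 = 0.0317

0.0317


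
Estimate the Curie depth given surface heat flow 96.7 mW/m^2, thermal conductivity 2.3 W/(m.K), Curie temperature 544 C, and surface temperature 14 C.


T_Curie - T_surf = 544 - 14 = 530 C
Convert q to W/m^2: 96.7 mW/m^2 = 0.0967 W/m^2
d = 530 * 2.3 / 0.0967 = 12606.0 m

12606.0


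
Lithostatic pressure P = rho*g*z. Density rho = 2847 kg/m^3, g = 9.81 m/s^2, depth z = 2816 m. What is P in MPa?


P = rho * g * z / 1e6
= 2847 * 9.81 * 2816 / 1e6
= 78648261.12 / 1e6
= 78.6483 MPa

78.6483


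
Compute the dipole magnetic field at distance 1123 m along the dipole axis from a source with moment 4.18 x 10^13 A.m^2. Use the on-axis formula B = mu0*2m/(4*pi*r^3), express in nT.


m = 4.18 x 10^13 = 41800000000000 A.m^2
2m = 83600000000000 A.m^2
r^3 = 1123^3 = 1416247867
B = (4pi*10^-7) * 83600000000000 / (4*pi * 1416247867) * 1e9
= 105054858.336043 / 17797095578.52 * 1e9
= 5902921.5117 nT

5902921.5117


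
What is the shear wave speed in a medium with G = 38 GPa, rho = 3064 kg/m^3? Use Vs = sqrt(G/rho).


Convert G to Pa: G = 38e9 Pa
Compute G/rho = 38e9 / 3064 = 12402088.7728
Vs = sqrt(12402088.7728) = 3521.66 m/s

3521.66


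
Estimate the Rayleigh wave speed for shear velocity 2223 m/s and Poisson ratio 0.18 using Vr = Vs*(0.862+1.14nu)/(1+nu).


Numerator factor = 0.862 + 1.14*0.18 = 1.0672
Denominator = 1 + 0.18 = 1.18
Vr = 2223 * 1.0672 / 1.18 = 2010.5 m/s

2010.5


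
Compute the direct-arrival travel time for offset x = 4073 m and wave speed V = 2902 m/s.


t = x / V
= 4073 / 2902
= 1.4035 s

1.4035


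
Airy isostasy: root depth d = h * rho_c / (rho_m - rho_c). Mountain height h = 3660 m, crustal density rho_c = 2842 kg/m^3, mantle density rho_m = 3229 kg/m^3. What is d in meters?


rho_m - rho_c = 3229 - 2842 = 387
d = 3660 * 2842 / 387
= 10401720 / 387
= 26877.83 m

26877.83


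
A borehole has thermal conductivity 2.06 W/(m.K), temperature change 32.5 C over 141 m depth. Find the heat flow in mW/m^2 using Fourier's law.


q = k * dT / dz * 1000
= 2.06 * 32.5 / 141 * 1000
= 0.474823 * 1000
= 474.8227 mW/m^2

474.8227


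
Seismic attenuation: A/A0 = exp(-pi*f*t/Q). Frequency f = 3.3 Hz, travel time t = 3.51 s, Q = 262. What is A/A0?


pi*f*t/Q = pi*3.3*3.51/262 = 0.13889
A/A0 = exp(-0.13889) = 0.870324

0.870324


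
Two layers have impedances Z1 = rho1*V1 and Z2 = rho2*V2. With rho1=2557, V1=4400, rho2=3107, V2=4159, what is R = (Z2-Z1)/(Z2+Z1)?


Z1 = 2557 * 4400 = 11250800
Z2 = 3107 * 4159 = 12922013
R = (12922013 - 11250800) / (12922013 + 11250800) = 1671213 / 24172813 = 0.0691

0.0691


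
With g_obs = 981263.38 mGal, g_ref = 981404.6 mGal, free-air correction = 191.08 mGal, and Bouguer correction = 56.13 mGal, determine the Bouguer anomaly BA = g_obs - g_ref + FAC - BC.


BA = g_obs - g_ref + FAC - BC
= 981263.38 - 981404.6 + 191.08 - 56.13
= -6.27 mGal

-6.27


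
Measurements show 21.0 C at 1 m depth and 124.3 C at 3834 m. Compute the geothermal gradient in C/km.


dT = 124.3 - 21.0 = 103.3 C
dz = 3834 - 1 = 3833 m
gradient = dT/dz * 1000 = 103.3/3833 * 1000 = 26.9502 C/km

26.9502


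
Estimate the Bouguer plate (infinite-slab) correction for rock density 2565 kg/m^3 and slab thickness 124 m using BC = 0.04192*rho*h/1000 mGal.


BC = 0.04192 * rho * h / 1000
= 0.04192 * 2565 * 124 / 1000
= 13.3331 mGal

13.3331


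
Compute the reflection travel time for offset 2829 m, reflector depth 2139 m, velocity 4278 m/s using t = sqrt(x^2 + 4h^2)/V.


x^2 + 4h^2 = 2829^2 + 4*2139^2 = 8003241 + 18301284 = 26304525
sqrt(26304525) = 5128.7937
t = 5128.7937 / 4278 = 1.1989 s

1.1989


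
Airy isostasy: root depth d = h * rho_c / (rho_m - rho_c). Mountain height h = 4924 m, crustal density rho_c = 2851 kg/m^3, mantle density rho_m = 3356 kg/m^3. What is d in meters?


rho_m - rho_c = 3356 - 2851 = 505
d = 4924 * 2851 / 505
= 14038324 / 505
= 27798.66 m

27798.66


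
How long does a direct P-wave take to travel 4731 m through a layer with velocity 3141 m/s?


t = x / V
= 4731 / 3141
= 1.5062 s

1.5062


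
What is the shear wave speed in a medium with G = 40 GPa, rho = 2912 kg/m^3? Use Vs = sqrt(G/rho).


Convert G to Pa: G = 40e9 Pa
Compute G/rho = 40e9 / 2912 = 13736263.7363
Vs = sqrt(13736263.7363) = 3706.25 m/s

3706.25


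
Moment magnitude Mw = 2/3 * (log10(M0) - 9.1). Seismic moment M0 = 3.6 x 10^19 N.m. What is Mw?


log10(M0) = log10(3.6 x 10^19) = 19.5563
Mw = 2/3 * (19.5563 - 9.1)
= 2/3 * 10.4563
= 6.97

6.97


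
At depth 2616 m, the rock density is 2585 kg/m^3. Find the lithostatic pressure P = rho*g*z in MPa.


P = rho * g * z / 1e6
= 2585 * 9.81 * 2616 / 1e6
= 66338751.6 / 1e6
= 66.3388 MPa

66.3388


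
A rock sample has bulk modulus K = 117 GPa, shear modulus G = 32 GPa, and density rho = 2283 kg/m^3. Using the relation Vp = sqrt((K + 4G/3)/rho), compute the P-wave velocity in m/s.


First compute the effective modulus:
K + 4G/3 = 117e9 + 4*32e9/3 = 159666666666.67 Pa
Then divide by density:
159666666666.67 / 2283 = 69937217.112 Pa/(kg/m^3)
Take the square root:
Vp = sqrt(69937217.112) = 8362.85 m/s

8362.85


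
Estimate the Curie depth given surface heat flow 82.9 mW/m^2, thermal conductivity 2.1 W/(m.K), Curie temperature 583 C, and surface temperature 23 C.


T_Curie - T_surf = 583 - 23 = 560 C
Convert q to W/m^2: 82.9 mW/m^2 = 0.0829 W/m^2
d = 560 * 2.1 / 0.0829 = 14185.77 m

14185.77


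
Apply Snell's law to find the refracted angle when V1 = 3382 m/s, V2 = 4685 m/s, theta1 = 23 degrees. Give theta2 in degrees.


sin(theta1) = sin(23 deg) = 0.390731
sin(theta2) = V2/V1 * sin(theta1) = 4685/3382 * 0.390731 = 0.54127
theta2 = arcsin(0.54127) = 32.7701 degrees

32.7701


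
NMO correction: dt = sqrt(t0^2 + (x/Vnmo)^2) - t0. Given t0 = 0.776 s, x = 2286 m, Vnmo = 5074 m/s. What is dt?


x/Vnmo = 2286/5074 = 0.450532
(x/Vnmo)^2 = 0.202979
t0^2 = 0.602176
sqrt(0.602176 + 0.202979) = 0.897304
dt = 0.897304 - 0.776 = 0.121304

0.121304


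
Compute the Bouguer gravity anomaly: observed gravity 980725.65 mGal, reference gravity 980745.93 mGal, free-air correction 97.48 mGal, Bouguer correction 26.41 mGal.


BA = g_obs - g_ref + FAC - BC
= 980725.65 - 980745.93 + 97.48 - 26.41
= 50.79 mGal

50.79


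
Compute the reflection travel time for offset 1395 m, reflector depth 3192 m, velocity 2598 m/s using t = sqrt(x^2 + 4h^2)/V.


x^2 + 4h^2 = 1395^2 + 4*3192^2 = 1946025 + 40755456 = 42701481
sqrt(42701481) = 6534.637
t = 6534.637 / 2598 = 2.5153 s

2.5153


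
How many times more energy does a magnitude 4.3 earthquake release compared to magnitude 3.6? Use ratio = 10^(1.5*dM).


M2 - M1 = 4.3 - 3.6 = 0.7
1.5 * 0.7 = 1.05
ratio = 10^1.05 = 11.22

11.22


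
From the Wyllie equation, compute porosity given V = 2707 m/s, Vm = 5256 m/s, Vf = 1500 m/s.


1/V - 1/Vm = 1/2707 - 1/5256 = 0.00017915
1/Vf - 1/Vm = 1/1500 - 1/5256 = 0.00047641
phi = 0.00017915 / 0.00047641 = 0.3761

0.3761


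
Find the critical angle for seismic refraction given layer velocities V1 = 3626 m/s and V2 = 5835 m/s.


V1/V2 = 3626/5835 = 0.621422
theta_c = arcsin(0.621422) = 38.4201 degrees

38.4201


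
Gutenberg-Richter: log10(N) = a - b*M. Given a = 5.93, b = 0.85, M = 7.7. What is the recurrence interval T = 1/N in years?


log10(N) = 5.93 - 0.85*7.7 = -0.615
N = 10^-0.615 = 0.242661
T = 1/N = 1/0.242661 = 4.121 years

4.121


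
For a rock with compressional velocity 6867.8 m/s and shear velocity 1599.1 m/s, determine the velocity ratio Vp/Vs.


Vp/Vs = 6867.8 / 1599.1
= 4.2948

4.2948


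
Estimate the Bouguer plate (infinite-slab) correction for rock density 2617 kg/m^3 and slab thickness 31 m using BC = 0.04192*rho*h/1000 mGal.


BC = 0.04192 * rho * h / 1000
= 0.04192 * 2617 * 31 / 1000
= 3.4008 mGal

3.4008


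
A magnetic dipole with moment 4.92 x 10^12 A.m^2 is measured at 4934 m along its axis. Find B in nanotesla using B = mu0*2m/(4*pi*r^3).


m = 4.92 x 10^12 = 4920000000000 A.m^2
2m = 9840000000000 A.m^2
r^3 = 4934^3 = 120115052504
B = (4pi*10^-7) * 9840000000000 / (4*pi * 120115052504) * 1e9
= 12365308.684529 / 1509410266128.47 * 1e9
= 8192.1456 nT

8192.1456


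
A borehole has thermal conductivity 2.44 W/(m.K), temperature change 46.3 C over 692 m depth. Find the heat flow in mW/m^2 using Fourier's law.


q = k * dT / dz * 1000
= 2.44 * 46.3 / 692 * 1000
= 0.163254 * 1000
= 163.2543 mW/m^2

163.2543


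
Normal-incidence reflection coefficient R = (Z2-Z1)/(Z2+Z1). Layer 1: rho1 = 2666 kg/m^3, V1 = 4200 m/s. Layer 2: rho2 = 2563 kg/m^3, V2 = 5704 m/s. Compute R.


Z1 = 2666 * 4200 = 11197200
Z2 = 2563 * 5704 = 14619352
R = (14619352 - 11197200) / (14619352 + 11197200) = 3422152 / 25816552 = 0.1326

0.1326


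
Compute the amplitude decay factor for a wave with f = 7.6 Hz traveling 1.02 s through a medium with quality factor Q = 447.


pi*f*t/Q = pi*7.6*1.02/447 = 0.054482
A/A0 = exp(-0.054482) = 0.946975

0.946975


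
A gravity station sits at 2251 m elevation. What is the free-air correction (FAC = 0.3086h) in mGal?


FAC = 0.3086 * h
= 0.3086 * 2251
= 694.6586 mGal

694.6586


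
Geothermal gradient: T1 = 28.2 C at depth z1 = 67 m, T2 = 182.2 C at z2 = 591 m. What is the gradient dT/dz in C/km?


dT = 182.2 - 28.2 = 154.0 C
dz = 591 - 67 = 524 m
gradient = dT/dz * 1000 = 154.0/524 * 1000 = 293.8931 C/km

293.8931


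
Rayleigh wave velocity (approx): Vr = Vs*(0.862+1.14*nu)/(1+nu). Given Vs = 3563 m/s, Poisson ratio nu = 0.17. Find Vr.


Numerator factor = 0.862 + 1.14*0.17 = 1.0558
Denominator = 1 + 0.17 = 1.17
Vr = 3563 * 1.0558 / 1.17 = 3215.23 m/s

3215.23


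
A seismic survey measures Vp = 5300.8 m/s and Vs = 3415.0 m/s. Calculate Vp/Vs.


Vp/Vs = 5300.8 / 3415.0
= 1.5522

1.5522


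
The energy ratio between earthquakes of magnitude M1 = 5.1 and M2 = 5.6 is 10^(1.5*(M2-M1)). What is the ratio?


M2 - M1 = 5.6 - 5.1 = 0.5
1.5 * 0.5 = 0.75
ratio = 10^0.75 = 5.62

5.62


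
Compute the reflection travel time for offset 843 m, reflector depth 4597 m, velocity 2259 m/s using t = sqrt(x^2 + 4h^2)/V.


x^2 + 4h^2 = 843^2 + 4*4597^2 = 710649 + 84529636 = 85240285
sqrt(85240285) = 9232.5665
t = 9232.5665 / 2259 = 4.087 s

4.087


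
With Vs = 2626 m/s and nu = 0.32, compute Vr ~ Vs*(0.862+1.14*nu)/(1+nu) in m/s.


Numerator factor = 0.862 + 1.14*0.32 = 1.2268
Denominator = 1 + 0.32 = 1.32
Vr = 2626 * 1.2268 / 1.32 = 2440.59 m/s

2440.59


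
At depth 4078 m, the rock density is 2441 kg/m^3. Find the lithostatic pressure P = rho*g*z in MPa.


P = rho * g * z / 1e6
= 2441 * 9.81 * 4078 / 1e6
= 97652644.38 / 1e6
= 97.6526 MPa

97.6526


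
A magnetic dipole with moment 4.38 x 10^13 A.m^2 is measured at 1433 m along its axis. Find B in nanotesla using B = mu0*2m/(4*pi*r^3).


m = 4.38 x 10^13 = 43800000000000 A.m^2
2m = 87600000000000 A.m^2
r^3 = 1433^3 = 2942649737
B = (4pi*10^-7) * 87600000000000 / (4*pi * 2942649737) * 1e9
= 110081406.581786 / 36978427183.39 * 1e9
= 2976908.8349 nT

2976908.8349


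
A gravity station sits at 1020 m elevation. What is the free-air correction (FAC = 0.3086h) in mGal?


FAC = 0.3086 * h
= 0.3086 * 1020
= 314.772 mGal

314.772


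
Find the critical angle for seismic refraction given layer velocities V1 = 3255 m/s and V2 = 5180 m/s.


V1/V2 = 3255/5180 = 0.628378
theta_c = arcsin(0.628378) = 38.9306 degrees

38.9306


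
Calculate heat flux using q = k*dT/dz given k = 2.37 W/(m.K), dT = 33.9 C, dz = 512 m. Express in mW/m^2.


q = k * dT / dz * 1000
= 2.37 * 33.9 / 512 * 1000
= 0.15692 * 1000
= 156.9199 mW/m^2

156.9199


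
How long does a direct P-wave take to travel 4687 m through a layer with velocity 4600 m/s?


t = x / V
= 4687 / 4600
= 1.0189 s

1.0189


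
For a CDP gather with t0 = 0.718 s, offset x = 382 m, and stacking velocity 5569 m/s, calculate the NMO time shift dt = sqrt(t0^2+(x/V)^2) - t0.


x/Vnmo = 382/5569 = 0.068594
(x/Vnmo)^2 = 0.004705
t0^2 = 0.515524
sqrt(0.515524 + 0.004705) = 0.721269
dt = 0.721269 - 0.718 = 0.003269

0.003269


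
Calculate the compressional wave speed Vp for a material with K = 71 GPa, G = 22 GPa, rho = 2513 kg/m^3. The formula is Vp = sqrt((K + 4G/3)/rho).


First compute the effective modulus:
K + 4G/3 = 71e9 + 4*22e9/3 = 100333333333.33 Pa
Then divide by density:
100333333333.33 / 2513 = 39925719.5915 Pa/(kg/m^3)
Take the square root:
Vp = sqrt(39925719.5915) = 6318.68 m/s

6318.68


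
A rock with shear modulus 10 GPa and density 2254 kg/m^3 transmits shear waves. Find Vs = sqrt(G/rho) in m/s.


Convert G to Pa: G = 10e9 Pa
Compute G/rho = 10e9 / 2254 = 4436557.2316
Vs = sqrt(4436557.2316) = 2106.31 m/s

2106.31


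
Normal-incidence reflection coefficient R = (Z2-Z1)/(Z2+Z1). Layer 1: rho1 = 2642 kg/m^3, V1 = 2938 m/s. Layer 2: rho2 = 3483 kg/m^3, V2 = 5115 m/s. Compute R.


Z1 = 2642 * 2938 = 7762196
Z2 = 3483 * 5115 = 17815545
R = (17815545 - 7762196) / (17815545 + 7762196) = 10053349 / 25577741 = 0.3931

0.3931


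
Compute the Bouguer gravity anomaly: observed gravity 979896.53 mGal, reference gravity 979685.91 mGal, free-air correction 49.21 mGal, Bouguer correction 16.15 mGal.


BA = g_obs - g_ref + FAC - BC
= 979896.53 - 979685.91 + 49.21 - 16.15
= 243.68 mGal

243.68


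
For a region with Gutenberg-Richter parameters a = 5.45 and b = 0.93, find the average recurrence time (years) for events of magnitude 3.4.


log10(N) = 5.45 - 0.93*3.4 = 2.288
N = 10^2.288 = 194.088588
T = 1/N = 1/194.088588 = 0.0052 years

0.0052


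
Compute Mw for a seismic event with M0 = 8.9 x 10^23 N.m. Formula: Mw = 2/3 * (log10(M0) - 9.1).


log10(M0) = log10(8.9 x 10^23) = 23.9494
Mw = 2/3 * (23.9494 - 9.1)
= 2/3 * 14.8494
= 9.9

9.9


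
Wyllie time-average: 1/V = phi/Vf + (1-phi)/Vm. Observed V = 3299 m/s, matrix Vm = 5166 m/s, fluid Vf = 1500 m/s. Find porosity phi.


1/V - 1/Vm = 1/3299 - 1/5166 = 0.00010955
1/Vf - 1/Vm = 1/1500 - 1/5166 = 0.00047309
phi = 0.00010955 / 0.00047309 = 0.2316

0.2316


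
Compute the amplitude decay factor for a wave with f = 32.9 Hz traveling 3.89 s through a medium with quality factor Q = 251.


pi*f*t/Q = pi*32.9*3.89/251 = 1.601849
A/A0 = exp(-1.601849) = 0.201523

0.201523


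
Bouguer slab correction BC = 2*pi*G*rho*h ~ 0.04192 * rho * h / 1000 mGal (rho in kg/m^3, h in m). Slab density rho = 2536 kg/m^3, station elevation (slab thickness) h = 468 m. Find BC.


BC = 0.04192 * rho * h / 1000
= 0.04192 * 2536 * 468 / 1000
= 49.7527 mGal

49.7527


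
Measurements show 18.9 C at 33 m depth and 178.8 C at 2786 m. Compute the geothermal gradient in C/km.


dT = 178.8 - 18.9 = 159.9 C
dz = 2786 - 33 = 2753 m
gradient = dT/dz * 1000 = 159.9/2753 * 1000 = 58.0821 C/km

58.0821


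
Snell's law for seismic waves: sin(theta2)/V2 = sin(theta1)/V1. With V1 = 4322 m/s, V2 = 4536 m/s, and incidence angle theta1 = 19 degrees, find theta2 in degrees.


sin(theta1) = sin(19 deg) = 0.325568
sin(theta2) = V2/V1 * sin(theta1) = 4536/4322 * 0.325568 = 0.341688
theta2 = arcsin(0.341688) = 19.9798 degrees

19.9798


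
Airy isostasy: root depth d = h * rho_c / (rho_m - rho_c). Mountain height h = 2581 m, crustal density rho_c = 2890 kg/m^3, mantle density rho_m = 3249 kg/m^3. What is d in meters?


rho_m - rho_c = 3249 - 2890 = 359
d = 2581 * 2890 / 359
= 7459090 / 359
= 20777.41 m

20777.41


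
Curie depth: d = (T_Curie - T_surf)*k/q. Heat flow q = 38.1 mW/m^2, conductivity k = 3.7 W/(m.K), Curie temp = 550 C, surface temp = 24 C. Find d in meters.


T_Curie - T_surf = 550 - 24 = 526 C
Convert q to W/m^2: 38.1 mW/m^2 = 0.0381 W/m^2
d = 526 * 3.7 / 0.0381 = 51081.36 m

51081.36


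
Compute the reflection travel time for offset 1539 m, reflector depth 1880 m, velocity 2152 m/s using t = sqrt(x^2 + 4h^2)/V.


x^2 + 4h^2 = 1539^2 + 4*1880^2 = 2368521 + 14137600 = 16506121
sqrt(16506121) = 4062.7726
t = 4062.7726 / 2152 = 1.8879 s

1.8879


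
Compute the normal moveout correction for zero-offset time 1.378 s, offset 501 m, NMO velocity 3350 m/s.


x/Vnmo = 501/3350 = 0.149552
(x/Vnmo)^2 = 0.022366
t0^2 = 1.898884
sqrt(1.898884 + 0.022366) = 1.386092
dt = 1.386092 - 1.378 = 0.008092

0.008092


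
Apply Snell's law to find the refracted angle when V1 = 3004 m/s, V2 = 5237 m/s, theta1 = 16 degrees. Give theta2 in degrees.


sin(theta1) = sin(16 deg) = 0.275637
sin(theta2) = V2/V1 * sin(theta1) = 5237/3004 * 0.275637 = 0.48053
theta2 = arcsin(0.48053) = 28.72 degrees

28.72


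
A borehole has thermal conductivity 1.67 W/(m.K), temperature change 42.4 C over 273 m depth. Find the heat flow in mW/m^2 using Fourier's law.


q = k * dT / dz * 1000
= 1.67 * 42.4 / 273 * 1000
= 0.25937 * 1000
= 259.37 mW/m^2

259.37


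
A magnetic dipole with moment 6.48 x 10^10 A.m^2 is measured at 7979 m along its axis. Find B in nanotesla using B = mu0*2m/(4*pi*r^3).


m = 6.48 x 10^10 = 64800000000 A.m^2
2m = 129600000000 A.m^2
r^3 = 7979^3 = 507978574739
B = (4pi*10^-7) * 129600000000 / (4*pi * 507978574739) * 1e9
= 162860.163162 / 6383447034324.22 * 1e9
= 25.5129 nT

25.5129


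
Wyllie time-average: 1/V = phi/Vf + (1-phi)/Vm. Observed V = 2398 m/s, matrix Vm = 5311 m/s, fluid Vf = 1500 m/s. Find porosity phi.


1/V - 1/Vm = 1/2398 - 1/5311 = 0.00022873
1/Vf - 1/Vm = 1/1500 - 1/5311 = 0.00047838
phi = 0.00022873 / 0.00047838 = 0.4781

0.4781


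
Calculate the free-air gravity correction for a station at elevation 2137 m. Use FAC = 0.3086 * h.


FAC = 0.3086 * h
= 0.3086 * 2137
= 659.4782 mGal

659.4782


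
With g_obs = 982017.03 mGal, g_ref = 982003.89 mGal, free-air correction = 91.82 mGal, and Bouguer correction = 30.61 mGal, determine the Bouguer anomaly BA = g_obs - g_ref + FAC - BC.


BA = g_obs - g_ref + FAC - BC
= 982017.03 - 982003.89 + 91.82 - 30.61
= 74.35 mGal

74.35


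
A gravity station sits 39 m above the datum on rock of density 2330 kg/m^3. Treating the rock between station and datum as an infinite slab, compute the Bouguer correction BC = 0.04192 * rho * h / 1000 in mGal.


BC = 0.04192 * rho * h / 1000
= 0.04192 * 2330 * 39 / 1000
= 3.8093 mGal

3.8093


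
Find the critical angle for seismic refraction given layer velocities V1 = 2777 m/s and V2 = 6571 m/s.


V1/V2 = 2777/6571 = 0.422615
theta_c = arcsin(0.422615) = 24.9998 degrees

24.9998


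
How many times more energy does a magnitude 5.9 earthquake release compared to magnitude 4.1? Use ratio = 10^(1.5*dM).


M2 - M1 = 5.9 - 4.1 = 1.8
1.5 * 1.8 = 2.7
ratio = 10^2.7 = 501.19

501.19


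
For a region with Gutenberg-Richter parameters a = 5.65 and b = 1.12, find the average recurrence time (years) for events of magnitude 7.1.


log10(N) = 5.65 - 1.12*7.1 = -2.302
N = 10^-2.302 = 0.004989
T = 1/N = 1/0.004989 = 200.4472 years

200.4472


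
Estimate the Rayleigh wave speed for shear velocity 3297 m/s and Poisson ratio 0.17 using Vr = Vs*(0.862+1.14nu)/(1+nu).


Numerator factor = 0.862 + 1.14*0.17 = 1.0558
Denominator = 1 + 0.17 = 1.17
Vr = 3297 * 1.0558 / 1.17 = 2975.19 m/s

2975.19


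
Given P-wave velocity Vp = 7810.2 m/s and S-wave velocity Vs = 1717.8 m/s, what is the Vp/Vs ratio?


Vp/Vs = 7810.2 / 1717.8
= 4.5466

4.5466


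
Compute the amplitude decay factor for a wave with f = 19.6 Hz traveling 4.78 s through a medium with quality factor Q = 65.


pi*f*t/Q = pi*19.6*4.78/65 = 4.528147
A/A0 = exp(-4.528147) = 0.010801

0.010801


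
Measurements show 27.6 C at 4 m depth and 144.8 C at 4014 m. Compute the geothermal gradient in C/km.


dT = 144.8 - 27.6 = 117.2 C
dz = 4014 - 4 = 4010 m
gradient = dT/dz * 1000 = 117.2/4010 * 1000 = 29.2269 C/km

29.2269


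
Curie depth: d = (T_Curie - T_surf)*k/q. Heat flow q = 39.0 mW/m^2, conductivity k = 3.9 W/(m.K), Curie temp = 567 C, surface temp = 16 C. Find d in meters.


T_Curie - T_surf = 567 - 16 = 551 C
Convert q to W/m^2: 39.0 mW/m^2 = 0.039 W/m^2
d = 551 * 3.9 / 0.039 = 55100.0 m

55100.0


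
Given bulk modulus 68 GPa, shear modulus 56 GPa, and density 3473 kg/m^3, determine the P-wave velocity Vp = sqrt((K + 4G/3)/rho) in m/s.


First compute the effective modulus:
K + 4G/3 = 68e9 + 4*56e9/3 = 142666666666.67 Pa
Then divide by density:
142666666666.67 / 3473 = 41078798.3492 Pa/(kg/m^3)
Take the square root:
Vp = sqrt(41078798.3492) = 6409.27 m/s

6409.27


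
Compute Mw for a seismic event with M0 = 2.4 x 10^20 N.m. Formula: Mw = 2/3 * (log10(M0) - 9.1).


log10(M0) = log10(2.4 x 10^20) = 20.3802
Mw = 2/3 * (20.3802 - 9.1)
= 2/3 * 11.2802
= 7.52

7.52


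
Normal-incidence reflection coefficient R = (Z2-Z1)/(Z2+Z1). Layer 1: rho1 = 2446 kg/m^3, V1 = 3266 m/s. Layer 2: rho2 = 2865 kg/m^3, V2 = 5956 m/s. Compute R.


Z1 = 2446 * 3266 = 7988636
Z2 = 2865 * 5956 = 17063940
R = (17063940 - 7988636) / (17063940 + 7988636) = 9075304 / 25052576 = 0.3623

0.3623
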